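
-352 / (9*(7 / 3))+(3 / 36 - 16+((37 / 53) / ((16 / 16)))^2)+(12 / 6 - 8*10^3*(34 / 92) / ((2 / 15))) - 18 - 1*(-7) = -22215.10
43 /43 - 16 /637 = 621 /637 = 0.97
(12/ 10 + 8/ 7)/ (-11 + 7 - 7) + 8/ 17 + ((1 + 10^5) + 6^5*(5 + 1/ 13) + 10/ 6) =35603242594/ 255255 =139481.08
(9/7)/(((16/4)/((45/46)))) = 405/1288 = 0.31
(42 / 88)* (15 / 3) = 105 / 44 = 2.39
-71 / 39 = -1.82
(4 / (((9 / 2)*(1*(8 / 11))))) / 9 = 11 / 81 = 0.14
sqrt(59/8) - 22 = -22 + sqrt(118)/4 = -19.28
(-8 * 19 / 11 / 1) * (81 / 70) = -6156 / 385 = -15.99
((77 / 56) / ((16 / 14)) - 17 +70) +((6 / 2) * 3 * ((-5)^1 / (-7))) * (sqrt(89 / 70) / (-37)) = 3469 / 64 - 9 * sqrt(6230) / 3626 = 54.01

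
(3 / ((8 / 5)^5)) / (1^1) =9375 / 32768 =0.29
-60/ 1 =-60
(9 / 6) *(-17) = -51 / 2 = -25.50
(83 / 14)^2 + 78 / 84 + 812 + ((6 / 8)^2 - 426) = 331349 / 784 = 422.64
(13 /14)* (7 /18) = 13 /36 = 0.36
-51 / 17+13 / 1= 10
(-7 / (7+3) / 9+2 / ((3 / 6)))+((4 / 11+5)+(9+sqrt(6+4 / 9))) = sqrt(58) / 3+18103 / 990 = 20.82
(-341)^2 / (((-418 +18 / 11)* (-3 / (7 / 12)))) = 8953637 / 164880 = 54.30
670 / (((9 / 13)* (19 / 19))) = 8710 / 9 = 967.78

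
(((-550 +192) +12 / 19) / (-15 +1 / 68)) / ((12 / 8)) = 923440 / 58083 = 15.90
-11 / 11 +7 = 6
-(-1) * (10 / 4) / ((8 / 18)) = 45 / 8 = 5.62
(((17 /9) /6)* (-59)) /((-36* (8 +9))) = 59 /1944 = 0.03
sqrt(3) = 1.73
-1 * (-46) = 46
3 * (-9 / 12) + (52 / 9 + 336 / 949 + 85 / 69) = 4018217 / 785772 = 5.11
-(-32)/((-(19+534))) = -0.06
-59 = -59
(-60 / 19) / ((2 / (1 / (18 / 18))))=-30 / 19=-1.58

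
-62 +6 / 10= -307 / 5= -61.40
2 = 2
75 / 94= 0.80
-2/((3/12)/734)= -5872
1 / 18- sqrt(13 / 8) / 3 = 1 / 18- sqrt(26) / 12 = -0.37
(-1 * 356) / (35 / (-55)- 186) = 3916 / 2053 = 1.91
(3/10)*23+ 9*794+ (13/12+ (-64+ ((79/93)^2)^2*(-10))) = 10599562550533/1496104020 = 7084.78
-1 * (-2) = 2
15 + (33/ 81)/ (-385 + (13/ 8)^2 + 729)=8985629/ 598995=15.00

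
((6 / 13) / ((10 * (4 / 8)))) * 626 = 3756 / 65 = 57.78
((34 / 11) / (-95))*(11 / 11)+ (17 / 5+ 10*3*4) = 128919 / 1045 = 123.37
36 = 36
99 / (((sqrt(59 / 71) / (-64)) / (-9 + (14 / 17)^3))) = 58672.83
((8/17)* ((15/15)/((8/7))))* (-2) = -14/17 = -0.82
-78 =-78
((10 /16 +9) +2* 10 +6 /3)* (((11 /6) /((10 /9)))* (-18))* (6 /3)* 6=-225423 /20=-11271.15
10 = 10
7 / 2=3.50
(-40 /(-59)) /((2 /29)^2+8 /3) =5046 /19883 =0.25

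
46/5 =9.20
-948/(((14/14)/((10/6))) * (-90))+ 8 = 230/9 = 25.56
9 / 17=0.53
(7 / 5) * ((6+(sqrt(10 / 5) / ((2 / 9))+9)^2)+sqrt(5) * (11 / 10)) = 77 * sqrt(5) / 50+567 * sqrt(2) / 5+357 / 2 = 342.32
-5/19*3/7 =-15/133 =-0.11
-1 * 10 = -10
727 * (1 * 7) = 5089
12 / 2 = 6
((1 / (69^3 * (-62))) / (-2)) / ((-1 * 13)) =-0.00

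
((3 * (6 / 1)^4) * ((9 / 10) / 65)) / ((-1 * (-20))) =4374 / 1625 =2.69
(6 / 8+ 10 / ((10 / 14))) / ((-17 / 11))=-9.54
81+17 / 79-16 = 5152 / 79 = 65.22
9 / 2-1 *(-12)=33 / 2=16.50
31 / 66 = 0.47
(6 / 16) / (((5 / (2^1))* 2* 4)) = 3 / 160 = 0.02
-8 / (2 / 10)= -40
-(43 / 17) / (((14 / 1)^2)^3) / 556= -43 / 71169174272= -0.00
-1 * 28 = -28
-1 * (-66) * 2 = 132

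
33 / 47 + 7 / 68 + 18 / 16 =12337 / 6392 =1.93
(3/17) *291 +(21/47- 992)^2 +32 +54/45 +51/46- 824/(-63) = 535042980107009/544142970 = 983276.47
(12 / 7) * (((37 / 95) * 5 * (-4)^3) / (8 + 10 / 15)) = -42624 / 1729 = -24.65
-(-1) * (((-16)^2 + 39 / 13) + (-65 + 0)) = 194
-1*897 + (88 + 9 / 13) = -10508 / 13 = -808.31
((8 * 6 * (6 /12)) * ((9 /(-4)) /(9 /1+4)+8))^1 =2442 /13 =187.85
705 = 705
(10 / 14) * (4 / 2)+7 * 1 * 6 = 304 / 7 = 43.43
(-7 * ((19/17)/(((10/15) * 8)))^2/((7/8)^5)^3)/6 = -74423193305088/196006468053361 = -0.38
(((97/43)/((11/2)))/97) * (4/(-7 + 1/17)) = -68/27907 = -0.00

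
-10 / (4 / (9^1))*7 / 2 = -315 / 4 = -78.75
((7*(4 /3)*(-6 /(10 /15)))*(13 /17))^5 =-1552791667295232 /1419857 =-1093625391.36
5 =5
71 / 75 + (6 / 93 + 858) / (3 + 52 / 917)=1835584403 / 6516975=281.66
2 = 2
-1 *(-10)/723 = 10/723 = 0.01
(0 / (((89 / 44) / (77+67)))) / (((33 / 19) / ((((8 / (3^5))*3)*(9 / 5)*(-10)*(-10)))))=0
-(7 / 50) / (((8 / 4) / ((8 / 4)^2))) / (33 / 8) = -56 / 825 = -0.07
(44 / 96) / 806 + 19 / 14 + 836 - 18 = 110947589 / 135408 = 819.36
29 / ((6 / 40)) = 580 / 3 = 193.33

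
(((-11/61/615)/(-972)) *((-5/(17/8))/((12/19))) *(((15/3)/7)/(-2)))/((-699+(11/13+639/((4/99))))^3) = 36733840/316172864151082163586843657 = 0.00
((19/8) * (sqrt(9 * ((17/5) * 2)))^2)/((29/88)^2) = 5627952/4205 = 1338.40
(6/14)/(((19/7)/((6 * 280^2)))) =1411200/19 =74273.68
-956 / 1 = -956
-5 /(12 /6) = -5 /2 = -2.50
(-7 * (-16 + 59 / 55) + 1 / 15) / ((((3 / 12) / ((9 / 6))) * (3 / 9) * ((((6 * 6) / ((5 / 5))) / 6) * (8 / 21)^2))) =1902033 / 880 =2161.40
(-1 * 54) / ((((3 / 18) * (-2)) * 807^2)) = 18 / 72361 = 0.00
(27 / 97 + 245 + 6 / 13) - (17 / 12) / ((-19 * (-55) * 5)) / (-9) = 174864176837 / 711582300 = 245.74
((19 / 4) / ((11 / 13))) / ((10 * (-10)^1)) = -247 / 4400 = -0.06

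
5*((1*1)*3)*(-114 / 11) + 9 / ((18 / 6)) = -1677 / 11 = -152.45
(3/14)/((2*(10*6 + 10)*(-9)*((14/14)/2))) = -1/2940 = -0.00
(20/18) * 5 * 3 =50/3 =16.67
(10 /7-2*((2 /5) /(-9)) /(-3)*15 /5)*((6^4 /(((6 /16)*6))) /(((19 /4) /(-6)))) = -974.72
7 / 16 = 0.44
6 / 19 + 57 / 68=1491 / 1292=1.15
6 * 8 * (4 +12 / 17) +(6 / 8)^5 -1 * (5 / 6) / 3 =35383099 / 156672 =225.84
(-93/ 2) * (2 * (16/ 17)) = -87.53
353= 353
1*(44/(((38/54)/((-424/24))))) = -20988/19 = -1104.63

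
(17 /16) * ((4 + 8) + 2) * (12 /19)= 357 /38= 9.39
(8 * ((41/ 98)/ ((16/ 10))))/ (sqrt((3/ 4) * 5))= 41 * sqrt(15)/ 147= 1.08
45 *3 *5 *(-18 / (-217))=12150 / 217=55.99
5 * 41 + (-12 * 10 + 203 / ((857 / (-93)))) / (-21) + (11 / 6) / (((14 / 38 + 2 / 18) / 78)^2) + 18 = 982933277643 / 20168638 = 48735.73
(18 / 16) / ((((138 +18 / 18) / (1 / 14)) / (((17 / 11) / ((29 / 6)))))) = 459 / 2483096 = 0.00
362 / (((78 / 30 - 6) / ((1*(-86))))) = 155660 / 17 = 9156.47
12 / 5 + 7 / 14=29 / 10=2.90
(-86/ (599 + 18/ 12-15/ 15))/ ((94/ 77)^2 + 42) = -46354/ 14053043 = -0.00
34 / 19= 1.79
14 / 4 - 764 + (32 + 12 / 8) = -727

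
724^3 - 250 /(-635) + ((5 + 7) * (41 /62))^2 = 46317262122510 /122047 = 379503487.37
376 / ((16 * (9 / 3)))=47 / 6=7.83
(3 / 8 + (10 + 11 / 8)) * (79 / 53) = 3713 / 212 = 17.51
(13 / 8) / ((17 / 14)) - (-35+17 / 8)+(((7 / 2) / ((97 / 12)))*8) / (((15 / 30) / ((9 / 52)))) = 6073065 / 171496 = 35.41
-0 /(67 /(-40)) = 0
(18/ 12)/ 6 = 1/ 4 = 0.25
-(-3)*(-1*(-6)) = 18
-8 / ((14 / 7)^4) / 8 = -1 / 16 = -0.06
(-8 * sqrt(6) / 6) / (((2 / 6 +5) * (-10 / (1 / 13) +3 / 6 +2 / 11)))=11 * sqrt(6) / 5690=0.00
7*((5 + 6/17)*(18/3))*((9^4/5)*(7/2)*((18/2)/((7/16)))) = 1805482224/85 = 21240967.34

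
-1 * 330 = -330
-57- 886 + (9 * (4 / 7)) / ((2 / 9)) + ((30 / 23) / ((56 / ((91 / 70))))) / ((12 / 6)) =-2369513 / 2576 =-919.84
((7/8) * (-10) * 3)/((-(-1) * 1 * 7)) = -15/4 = -3.75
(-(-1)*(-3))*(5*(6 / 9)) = -10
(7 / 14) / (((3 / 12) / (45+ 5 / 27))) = 2440 / 27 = 90.37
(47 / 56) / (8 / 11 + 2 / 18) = 4653 / 4648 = 1.00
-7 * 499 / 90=-3493 / 90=-38.81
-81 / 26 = -3.12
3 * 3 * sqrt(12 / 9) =10.39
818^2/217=669124/217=3083.52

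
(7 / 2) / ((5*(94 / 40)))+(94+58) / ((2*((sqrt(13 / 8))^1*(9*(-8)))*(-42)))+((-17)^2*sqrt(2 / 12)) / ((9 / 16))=19*sqrt(26) / 4914+14 / 47+2312*sqrt(6) / 27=210.07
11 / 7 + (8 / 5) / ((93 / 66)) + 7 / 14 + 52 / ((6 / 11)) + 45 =934447 / 6510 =143.54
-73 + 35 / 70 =-145 / 2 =-72.50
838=838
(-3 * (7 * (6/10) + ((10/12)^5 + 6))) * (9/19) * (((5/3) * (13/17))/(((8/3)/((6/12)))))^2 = -0.86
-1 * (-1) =1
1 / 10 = 0.10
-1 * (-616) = 616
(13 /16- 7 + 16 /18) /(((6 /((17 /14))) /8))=-1853 /216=-8.58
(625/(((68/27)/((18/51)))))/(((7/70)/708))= 179212500/289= 620112.46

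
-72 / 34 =-36 / 17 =-2.12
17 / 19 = 0.89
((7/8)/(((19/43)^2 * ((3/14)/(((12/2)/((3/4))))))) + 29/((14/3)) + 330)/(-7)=-7634509/106134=-71.93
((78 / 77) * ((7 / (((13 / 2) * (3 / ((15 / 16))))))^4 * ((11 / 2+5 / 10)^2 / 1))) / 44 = 0.01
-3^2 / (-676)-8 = -7.99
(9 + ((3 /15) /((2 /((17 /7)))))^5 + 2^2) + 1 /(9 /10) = 213461678713 /15126300000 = 14.11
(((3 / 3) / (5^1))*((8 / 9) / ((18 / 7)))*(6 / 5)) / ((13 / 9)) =56 / 975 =0.06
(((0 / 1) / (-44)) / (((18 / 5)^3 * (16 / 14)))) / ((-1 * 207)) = 0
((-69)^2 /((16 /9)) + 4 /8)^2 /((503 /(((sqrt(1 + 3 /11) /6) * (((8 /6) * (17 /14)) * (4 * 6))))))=31224281633 * sqrt(154) /3718176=104213.23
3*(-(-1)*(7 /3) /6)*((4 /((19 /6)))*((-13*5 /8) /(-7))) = 1.71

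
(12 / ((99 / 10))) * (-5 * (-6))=36.36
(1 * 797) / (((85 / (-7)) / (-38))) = 212002 / 85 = 2494.14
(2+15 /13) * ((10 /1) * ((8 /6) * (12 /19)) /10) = 656 /247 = 2.66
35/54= 0.65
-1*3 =-3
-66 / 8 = -8.25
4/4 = 1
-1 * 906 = -906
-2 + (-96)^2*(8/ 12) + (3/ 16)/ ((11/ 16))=67565/ 11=6142.27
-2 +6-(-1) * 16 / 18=44 / 9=4.89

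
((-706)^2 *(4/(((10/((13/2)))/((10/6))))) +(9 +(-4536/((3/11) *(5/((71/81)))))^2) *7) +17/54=83255119307/1350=61670458.75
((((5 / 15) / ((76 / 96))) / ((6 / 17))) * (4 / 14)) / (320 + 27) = 136 / 138453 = 0.00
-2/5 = -0.40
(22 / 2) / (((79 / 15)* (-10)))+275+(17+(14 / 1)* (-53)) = -71133 / 158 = -450.21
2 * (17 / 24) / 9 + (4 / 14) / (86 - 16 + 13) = 10093 / 62748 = 0.16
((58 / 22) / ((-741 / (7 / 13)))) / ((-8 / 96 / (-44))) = -3248 / 3211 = -1.01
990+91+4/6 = 3245/3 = 1081.67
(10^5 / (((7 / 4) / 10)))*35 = 20000000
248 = 248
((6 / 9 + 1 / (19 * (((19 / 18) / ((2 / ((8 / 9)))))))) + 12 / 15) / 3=0.53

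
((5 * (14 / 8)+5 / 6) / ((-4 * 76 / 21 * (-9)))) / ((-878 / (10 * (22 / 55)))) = -805 / 2402208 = -0.00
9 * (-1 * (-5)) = 45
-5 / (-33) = 0.15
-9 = -9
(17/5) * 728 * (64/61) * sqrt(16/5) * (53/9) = 167917568 * sqrt(5)/13725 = 27357.02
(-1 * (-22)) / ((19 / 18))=396 / 19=20.84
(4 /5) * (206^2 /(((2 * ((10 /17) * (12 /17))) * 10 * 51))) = 180353 /2250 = 80.16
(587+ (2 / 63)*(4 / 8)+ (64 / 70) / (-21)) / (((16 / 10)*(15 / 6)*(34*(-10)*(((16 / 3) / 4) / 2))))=-647137 / 999600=-0.65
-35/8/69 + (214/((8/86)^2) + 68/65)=221840279/8970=24731.36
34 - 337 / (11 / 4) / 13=3514 / 143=24.57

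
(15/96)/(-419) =-5/13408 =-0.00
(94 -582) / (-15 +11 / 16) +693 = 166505 / 229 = 727.10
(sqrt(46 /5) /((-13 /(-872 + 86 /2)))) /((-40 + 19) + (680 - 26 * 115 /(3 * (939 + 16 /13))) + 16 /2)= 30398601 * sqrt(230) /1587257945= 0.29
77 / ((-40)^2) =77 / 1600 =0.05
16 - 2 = 14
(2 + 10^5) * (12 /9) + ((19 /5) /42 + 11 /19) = 532013311 /3990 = 133336.67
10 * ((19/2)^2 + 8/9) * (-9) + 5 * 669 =-9715/2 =-4857.50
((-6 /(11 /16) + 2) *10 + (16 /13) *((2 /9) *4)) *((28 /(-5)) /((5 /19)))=45311504 /32175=1408.28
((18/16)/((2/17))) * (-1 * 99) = -15147/16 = -946.69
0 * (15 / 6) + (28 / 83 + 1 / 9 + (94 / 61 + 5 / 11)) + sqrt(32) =1225018 / 501237 + 4 * sqrt(2) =8.10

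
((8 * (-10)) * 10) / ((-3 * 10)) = 80 / 3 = 26.67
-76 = -76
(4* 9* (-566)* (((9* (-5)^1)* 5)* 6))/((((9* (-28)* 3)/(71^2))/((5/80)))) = -320985675/28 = -11463774.11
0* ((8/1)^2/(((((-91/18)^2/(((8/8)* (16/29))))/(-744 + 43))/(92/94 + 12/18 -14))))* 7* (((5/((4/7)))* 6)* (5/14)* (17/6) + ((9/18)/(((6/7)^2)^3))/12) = 0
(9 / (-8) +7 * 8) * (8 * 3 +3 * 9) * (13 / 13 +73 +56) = 363821.25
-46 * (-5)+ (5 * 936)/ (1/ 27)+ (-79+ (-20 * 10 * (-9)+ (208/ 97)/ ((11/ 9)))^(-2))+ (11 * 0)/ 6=467571826619813113/ 3695898590784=126511.00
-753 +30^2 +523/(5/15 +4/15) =3056/3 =1018.67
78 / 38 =39 / 19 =2.05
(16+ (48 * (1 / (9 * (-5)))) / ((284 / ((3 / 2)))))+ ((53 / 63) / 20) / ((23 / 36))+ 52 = 68.06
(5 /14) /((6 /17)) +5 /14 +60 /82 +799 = 2758991 /3444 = 801.10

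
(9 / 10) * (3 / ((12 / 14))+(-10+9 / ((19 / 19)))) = 9 / 4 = 2.25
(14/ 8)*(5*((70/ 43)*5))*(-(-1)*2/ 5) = 1225/ 43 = 28.49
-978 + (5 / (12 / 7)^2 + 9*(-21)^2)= 430949 / 144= 2992.70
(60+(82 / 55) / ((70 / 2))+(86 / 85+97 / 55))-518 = -14895831 / 32725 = -455.18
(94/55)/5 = 94/275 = 0.34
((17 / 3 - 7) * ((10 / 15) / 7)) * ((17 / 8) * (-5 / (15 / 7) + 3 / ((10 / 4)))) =289 / 945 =0.31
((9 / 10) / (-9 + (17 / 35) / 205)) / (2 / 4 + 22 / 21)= -54243 / 839254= -0.06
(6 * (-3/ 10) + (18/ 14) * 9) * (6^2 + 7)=14706/ 35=420.17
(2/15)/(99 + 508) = 2/9105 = 0.00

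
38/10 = 19/5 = 3.80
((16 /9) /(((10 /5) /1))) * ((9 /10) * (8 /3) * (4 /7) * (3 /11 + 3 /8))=304 /385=0.79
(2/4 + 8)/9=0.94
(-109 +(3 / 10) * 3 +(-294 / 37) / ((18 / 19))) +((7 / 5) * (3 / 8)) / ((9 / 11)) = -115.85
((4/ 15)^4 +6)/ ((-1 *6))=-152003/ 151875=-1.00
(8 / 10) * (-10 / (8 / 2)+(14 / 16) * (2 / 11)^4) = -146354 / 73205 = -2.00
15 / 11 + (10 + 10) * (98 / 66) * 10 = 895 / 3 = 298.33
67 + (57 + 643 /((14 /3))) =3665 /14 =261.79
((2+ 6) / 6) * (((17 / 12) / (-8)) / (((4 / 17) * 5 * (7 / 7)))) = -289 / 1440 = -0.20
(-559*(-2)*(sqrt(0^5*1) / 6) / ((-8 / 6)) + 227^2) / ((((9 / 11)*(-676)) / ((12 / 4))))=-566819 / 2028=-279.50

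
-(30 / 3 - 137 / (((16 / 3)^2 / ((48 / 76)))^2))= -9.93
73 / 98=0.74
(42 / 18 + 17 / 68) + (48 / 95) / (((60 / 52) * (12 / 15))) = 3569 / 1140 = 3.13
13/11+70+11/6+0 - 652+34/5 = -188821/330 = -572.18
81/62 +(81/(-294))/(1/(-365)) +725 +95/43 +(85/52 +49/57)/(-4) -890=-47661576085/774398352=-61.55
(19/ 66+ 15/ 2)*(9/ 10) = 771/ 110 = 7.01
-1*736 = -736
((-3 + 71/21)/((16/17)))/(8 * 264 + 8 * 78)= 17/114912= 0.00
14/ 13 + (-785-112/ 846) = -4311521/ 5499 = -784.06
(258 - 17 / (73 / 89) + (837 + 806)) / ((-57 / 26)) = -3568760 / 4161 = -857.67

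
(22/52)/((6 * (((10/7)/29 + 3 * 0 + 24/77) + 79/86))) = 1056209/19166394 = 0.06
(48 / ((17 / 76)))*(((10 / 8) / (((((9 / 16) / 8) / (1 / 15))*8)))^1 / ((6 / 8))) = 19456 / 459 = 42.39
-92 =-92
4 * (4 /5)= 16 /5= 3.20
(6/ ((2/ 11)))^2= 1089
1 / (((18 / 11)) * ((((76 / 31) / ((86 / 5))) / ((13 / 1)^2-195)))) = -190619 / 1710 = -111.47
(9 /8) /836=9 /6688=0.00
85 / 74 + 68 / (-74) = 17 / 74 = 0.23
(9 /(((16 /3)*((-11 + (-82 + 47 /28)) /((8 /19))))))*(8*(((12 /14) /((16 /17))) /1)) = -2754 /48583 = -0.06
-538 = -538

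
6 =6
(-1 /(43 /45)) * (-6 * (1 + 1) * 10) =5400 /43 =125.58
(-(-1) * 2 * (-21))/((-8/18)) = 189/2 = 94.50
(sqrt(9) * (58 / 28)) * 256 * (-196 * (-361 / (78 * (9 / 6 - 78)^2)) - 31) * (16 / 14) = -836238439424 / 14911533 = -56079.98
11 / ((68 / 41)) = 451 / 68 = 6.63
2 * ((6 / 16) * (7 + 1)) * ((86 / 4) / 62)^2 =5547 / 7688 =0.72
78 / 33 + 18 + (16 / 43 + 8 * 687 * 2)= 5209024 / 473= 11012.74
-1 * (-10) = 10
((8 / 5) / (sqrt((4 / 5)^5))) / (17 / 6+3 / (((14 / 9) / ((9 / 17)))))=0.73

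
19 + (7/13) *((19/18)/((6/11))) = 28139/1404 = 20.04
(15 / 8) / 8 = 15 / 64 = 0.23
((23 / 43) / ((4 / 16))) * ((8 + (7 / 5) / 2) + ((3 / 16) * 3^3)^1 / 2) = 41331 / 1720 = 24.03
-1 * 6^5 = -7776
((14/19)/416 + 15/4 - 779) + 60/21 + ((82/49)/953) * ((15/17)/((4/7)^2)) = -346171558157/448184464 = -772.39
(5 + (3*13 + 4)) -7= 41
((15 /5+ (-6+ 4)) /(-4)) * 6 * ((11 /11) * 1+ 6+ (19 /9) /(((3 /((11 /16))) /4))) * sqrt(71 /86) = -965 * sqrt(6106) /6192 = -12.18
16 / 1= 16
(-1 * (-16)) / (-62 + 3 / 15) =-80 / 309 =-0.26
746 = 746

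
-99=-99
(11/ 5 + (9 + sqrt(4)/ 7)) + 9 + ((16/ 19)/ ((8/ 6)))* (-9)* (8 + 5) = -35517/ 665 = -53.41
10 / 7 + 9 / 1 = 73 / 7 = 10.43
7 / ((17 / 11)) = 77 / 17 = 4.53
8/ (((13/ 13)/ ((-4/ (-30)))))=16/ 15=1.07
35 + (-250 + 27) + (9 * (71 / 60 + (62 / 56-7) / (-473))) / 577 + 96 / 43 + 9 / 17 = -2734309406 / 14762545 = -185.22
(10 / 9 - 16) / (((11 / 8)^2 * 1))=-8576 / 1089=-7.88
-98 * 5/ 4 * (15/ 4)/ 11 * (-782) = 1436925/ 44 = 32657.39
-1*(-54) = 54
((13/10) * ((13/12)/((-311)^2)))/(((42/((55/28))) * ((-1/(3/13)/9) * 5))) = -429/1516585280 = -0.00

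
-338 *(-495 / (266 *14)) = 44.93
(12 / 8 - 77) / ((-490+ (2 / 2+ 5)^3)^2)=-151 / 150152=-0.00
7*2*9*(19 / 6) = 399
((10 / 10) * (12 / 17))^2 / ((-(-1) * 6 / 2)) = 48 / 289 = 0.17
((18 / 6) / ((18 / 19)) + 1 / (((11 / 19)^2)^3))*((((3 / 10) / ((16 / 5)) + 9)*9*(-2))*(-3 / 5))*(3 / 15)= 165486724191 / 283449760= 583.83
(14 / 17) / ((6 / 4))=28 / 51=0.55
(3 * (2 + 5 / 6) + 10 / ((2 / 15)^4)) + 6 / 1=31655.12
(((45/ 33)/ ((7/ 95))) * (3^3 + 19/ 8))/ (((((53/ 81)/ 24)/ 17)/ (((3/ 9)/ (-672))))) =-153707625/ 914144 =-168.14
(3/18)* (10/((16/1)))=5/48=0.10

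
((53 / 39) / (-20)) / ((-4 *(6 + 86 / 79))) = 0.00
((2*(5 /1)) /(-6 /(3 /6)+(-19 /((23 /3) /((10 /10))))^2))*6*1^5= -10.24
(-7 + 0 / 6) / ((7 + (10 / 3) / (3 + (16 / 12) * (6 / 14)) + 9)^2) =-1575 / 64516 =-0.02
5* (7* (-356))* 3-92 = -37472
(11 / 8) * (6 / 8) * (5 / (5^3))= 33 / 800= 0.04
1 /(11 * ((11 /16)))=16 /121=0.13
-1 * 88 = -88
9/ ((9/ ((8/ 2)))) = 4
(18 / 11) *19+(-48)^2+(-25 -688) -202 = 15621 / 11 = 1420.09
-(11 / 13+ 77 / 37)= -2.93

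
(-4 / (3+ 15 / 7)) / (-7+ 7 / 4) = 4 / 27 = 0.15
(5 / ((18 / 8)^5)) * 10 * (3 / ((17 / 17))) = 51200 / 19683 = 2.60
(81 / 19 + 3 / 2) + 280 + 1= 10897 / 38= 286.76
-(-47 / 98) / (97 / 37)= 1739 / 9506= 0.18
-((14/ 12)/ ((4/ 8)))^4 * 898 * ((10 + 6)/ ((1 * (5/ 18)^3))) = -2483824896/ 125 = -19870599.17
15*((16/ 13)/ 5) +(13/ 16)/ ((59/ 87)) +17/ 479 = 4.93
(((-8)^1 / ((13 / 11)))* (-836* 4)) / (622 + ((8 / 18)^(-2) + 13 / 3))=14125056 / 393991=35.85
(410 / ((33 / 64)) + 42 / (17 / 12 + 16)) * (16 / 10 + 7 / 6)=20752988 / 9405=2206.59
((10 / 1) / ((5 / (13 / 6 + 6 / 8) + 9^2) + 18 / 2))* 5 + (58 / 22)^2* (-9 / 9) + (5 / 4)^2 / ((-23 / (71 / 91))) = -8400288343 / 1300707408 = -6.46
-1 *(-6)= 6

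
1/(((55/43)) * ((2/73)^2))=229147/220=1041.58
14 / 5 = 2.80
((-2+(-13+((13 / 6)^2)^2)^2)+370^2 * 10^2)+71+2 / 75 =574854904316569 / 41990400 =13690150.71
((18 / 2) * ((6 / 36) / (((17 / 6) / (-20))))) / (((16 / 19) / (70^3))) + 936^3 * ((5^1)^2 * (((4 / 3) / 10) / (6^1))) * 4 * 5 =154820456550 / 17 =9107085679.41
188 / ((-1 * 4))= -47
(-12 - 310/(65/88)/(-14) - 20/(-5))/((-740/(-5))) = 500/3367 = 0.15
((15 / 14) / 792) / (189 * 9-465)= 5 / 4568256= 0.00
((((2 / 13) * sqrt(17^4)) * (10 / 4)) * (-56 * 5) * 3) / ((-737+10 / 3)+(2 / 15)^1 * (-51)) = 18207000 / 144391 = 126.10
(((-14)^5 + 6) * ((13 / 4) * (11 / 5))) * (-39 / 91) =115361961 / 70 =1648028.01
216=216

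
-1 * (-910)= 910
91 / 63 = 13 / 9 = 1.44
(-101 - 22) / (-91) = 123 / 91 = 1.35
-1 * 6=-6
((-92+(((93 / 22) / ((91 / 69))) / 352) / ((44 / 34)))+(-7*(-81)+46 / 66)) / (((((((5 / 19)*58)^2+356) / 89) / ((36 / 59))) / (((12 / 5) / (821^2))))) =710861002244579 / 4551674518798447040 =0.00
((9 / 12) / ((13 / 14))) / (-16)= -0.05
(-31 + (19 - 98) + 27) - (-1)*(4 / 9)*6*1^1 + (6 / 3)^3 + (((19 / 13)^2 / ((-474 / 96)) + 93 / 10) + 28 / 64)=-201958313 / 3204240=-63.03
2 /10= 1 /5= 0.20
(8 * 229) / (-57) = -1832 / 57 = -32.14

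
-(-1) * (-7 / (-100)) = 7 / 100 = 0.07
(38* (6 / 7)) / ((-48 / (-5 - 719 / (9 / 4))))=55499 / 252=220.23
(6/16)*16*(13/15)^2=338/75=4.51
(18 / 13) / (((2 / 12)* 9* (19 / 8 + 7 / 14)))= 96 / 299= 0.32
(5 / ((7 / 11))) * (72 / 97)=3960 / 679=5.83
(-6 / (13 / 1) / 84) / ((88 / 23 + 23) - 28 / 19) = -437 / 2016378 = -0.00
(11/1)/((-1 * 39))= -11/39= -0.28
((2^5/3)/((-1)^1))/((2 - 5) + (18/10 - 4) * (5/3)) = 8/5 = 1.60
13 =13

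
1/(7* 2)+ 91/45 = 2.09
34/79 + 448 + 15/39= 460933/1027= 448.81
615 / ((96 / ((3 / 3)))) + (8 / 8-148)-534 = -21587 / 32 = -674.59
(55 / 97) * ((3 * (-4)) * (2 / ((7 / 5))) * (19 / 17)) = -10.86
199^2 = 39601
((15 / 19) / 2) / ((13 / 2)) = 15 / 247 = 0.06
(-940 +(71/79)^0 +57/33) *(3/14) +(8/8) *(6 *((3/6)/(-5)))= -201.44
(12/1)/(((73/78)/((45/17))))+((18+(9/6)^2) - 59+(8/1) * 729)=5827.19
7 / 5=1.40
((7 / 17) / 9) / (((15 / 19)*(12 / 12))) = 133 / 2295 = 0.06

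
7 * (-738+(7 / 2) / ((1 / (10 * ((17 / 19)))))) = -93989 / 19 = -4946.79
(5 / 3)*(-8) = -40 / 3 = -13.33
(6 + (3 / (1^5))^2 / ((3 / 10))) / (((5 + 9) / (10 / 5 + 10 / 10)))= 54 / 7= 7.71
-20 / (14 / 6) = -60 / 7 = -8.57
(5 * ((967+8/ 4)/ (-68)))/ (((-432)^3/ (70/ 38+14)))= 1505/ 107495424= 0.00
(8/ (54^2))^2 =4/ 531441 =0.00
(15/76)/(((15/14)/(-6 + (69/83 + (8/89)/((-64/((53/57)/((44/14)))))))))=-2681438095/2816042592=-0.95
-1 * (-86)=86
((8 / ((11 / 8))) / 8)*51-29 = 89 / 11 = 8.09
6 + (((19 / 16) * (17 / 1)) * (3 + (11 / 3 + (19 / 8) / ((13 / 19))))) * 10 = 5123221 / 2496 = 2052.57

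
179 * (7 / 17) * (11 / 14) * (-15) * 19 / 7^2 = -561165 / 1666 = -336.83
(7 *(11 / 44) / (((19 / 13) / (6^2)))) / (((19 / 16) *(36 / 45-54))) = -4680 / 6859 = -0.68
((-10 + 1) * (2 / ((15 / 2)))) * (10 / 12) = -2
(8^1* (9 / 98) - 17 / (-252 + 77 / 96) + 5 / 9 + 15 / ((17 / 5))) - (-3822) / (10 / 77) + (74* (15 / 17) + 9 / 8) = 6095539215149 / 206617320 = 29501.59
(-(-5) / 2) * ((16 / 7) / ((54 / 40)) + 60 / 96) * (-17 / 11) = -297925 / 33264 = -8.96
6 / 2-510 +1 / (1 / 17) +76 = -414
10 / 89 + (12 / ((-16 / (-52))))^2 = 135379 / 89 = 1521.11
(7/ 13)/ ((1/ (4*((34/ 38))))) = 476/ 247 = 1.93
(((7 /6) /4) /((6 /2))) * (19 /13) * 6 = 133 /156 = 0.85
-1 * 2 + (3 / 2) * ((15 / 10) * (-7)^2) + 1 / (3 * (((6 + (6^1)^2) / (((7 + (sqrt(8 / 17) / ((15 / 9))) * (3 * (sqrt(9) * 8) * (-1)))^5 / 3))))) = -15610.08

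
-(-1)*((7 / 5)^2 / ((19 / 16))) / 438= 392 / 104025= 0.00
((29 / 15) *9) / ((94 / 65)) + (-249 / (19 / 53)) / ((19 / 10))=-11996889 / 33934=-353.54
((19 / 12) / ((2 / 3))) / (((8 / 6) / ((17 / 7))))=969 / 224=4.33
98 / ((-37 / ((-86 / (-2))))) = -4214 / 37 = -113.89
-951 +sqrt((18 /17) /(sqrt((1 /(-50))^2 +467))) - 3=-954 +10*1167501^(3 /4)*sqrt(17) /6615839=-953.78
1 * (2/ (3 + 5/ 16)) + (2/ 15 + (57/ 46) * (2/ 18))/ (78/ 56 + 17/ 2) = 3196834/ 5064945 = 0.63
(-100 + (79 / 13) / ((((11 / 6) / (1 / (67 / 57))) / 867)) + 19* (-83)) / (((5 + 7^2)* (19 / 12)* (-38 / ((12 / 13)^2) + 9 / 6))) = -117716304 / 564867017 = -0.21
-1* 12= -12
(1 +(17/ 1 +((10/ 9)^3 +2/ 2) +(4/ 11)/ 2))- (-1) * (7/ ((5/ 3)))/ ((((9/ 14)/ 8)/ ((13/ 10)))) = 17742083/ 200475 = 88.50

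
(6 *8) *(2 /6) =16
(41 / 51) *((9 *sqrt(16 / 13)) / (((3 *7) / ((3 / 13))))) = 492 *sqrt(13) / 20111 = 0.09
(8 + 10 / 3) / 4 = 17 / 6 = 2.83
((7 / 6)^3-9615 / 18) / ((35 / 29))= -3336073 / 7560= -441.28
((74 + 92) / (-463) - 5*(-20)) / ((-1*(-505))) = 46134 / 233815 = 0.20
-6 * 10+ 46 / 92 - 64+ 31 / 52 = -6391 / 52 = -122.90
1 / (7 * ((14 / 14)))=1 / 7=0.14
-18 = -18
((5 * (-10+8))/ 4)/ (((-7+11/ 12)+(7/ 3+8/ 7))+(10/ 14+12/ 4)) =-70/ 31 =-2.26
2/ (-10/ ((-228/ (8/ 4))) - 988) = -114/ 56311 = -0.00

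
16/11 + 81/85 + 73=70506/935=75.41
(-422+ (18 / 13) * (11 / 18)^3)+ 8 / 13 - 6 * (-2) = -1722997 / 4212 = -409.07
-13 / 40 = -0.32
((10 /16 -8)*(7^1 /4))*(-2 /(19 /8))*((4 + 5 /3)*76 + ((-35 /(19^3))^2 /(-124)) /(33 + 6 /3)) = 3112833245798059 /665040573816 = 4680.67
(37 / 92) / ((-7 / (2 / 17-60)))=18833 / 5474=3.44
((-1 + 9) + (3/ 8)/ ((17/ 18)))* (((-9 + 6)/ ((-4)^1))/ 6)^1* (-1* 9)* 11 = -56529/ 544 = -103.91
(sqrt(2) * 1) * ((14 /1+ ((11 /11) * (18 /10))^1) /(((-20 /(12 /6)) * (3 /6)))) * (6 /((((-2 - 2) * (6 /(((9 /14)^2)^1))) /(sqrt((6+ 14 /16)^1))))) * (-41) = -262359 * sqrt(55) /39200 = -49.64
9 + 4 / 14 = 65 / 7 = 9.29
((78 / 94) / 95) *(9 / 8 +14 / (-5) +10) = 12987 / 178600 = 0.07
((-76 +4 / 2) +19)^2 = 3025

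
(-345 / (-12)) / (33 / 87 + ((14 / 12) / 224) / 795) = 75.79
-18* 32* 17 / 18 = -544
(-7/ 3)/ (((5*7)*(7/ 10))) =-0.10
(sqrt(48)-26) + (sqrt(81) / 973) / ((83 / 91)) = -299845 / 11537 + 4 * sqrt(3) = -19.06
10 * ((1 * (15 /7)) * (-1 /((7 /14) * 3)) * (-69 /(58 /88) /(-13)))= -303600 /2639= -115.04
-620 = -620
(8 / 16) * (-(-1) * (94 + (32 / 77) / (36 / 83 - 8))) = 567851 / 12089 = 46.97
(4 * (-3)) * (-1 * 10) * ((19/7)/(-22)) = -1140/77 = -14.81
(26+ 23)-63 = -14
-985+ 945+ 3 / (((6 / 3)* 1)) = -77 / 2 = -38.50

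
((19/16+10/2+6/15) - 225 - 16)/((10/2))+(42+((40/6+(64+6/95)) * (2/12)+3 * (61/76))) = 637057/68400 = 9.31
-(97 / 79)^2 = -9409 / 6241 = -1.51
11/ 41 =0.27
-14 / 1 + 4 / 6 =-40 / 3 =-13.33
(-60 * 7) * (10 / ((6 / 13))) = -9100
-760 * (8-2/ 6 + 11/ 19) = -18800/ 3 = -6266.67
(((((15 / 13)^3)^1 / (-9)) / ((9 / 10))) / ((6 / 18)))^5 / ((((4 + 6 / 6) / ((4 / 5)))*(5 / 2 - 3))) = 976562500000000 / 51185893014090757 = 0.02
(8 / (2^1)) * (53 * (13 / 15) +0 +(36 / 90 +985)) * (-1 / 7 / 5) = -1768 / 15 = -117.87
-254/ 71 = -3.58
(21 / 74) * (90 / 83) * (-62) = -58590 / 3071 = -19.08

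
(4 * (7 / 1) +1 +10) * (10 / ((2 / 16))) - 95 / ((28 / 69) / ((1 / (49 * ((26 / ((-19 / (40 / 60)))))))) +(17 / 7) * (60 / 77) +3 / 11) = 3125.95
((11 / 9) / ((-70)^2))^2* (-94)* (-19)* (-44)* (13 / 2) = -15451579 / 486202500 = -0.03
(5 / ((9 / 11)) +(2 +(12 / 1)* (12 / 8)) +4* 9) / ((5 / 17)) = 9503 / 45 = 211.18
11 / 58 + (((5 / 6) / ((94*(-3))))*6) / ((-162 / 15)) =84479 / 441612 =0.19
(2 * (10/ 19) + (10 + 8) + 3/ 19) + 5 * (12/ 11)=5155/ 209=24.67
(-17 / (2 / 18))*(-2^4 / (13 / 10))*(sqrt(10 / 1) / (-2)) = -2977.41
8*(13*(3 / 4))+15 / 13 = 1029 / 13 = 79.15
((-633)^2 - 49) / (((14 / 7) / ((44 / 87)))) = 8814080 / 87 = 101311.26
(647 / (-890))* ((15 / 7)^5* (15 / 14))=-1473946875 / 41883044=-35.19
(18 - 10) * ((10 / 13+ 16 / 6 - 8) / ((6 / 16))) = -11392 / 117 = -97.37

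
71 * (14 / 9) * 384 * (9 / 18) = 63616 / 3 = 21205.33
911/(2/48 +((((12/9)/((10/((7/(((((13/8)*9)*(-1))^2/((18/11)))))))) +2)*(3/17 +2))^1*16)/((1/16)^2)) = 31093559640/610722034487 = 0.05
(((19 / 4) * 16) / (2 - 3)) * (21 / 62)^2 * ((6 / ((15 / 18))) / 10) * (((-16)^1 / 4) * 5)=603288 / 4805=125.55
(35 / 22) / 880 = 7 / 3872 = 0.00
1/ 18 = 0.06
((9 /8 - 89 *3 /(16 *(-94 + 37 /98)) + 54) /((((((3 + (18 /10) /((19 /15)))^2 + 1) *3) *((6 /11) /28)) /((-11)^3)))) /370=-25030607341201 /151073164500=-165.69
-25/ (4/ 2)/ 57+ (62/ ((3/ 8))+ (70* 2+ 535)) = 95773/ 114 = 840.11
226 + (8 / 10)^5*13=719562 / 3125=230.26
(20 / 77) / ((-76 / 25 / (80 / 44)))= -2500 / 16093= -0.16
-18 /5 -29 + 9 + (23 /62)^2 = -450947 /19220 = -23.46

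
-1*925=-925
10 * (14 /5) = 28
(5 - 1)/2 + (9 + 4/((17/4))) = 203/17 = 11.94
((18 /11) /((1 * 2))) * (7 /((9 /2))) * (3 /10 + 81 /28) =447 /110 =4.06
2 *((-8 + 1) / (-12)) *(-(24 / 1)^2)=-672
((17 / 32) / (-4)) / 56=-17 / 7168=-0.00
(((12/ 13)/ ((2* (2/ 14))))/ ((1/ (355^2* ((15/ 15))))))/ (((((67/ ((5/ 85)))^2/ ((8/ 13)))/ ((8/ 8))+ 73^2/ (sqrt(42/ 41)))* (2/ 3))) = 1730429799600600/ 5973078008226317 - 1353919845600* sqrt(1722)/ 77650014106942121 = 0.29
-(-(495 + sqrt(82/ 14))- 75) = sqrt(287)/ 7 + 570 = 572.42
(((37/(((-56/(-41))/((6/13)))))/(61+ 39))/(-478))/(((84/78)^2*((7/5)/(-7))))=59163/52465280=0.00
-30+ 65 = 35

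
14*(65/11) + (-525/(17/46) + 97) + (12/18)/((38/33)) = -1240.28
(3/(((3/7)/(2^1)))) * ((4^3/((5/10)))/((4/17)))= 7616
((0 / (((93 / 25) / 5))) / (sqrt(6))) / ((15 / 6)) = 0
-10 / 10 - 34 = -35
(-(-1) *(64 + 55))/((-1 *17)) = -7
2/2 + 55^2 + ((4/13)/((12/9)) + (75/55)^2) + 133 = 4972395/1573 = 3161.09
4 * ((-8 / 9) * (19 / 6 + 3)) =-592 / 27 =-21.93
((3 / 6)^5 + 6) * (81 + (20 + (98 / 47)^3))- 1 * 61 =2002809299 / 3322336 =602.83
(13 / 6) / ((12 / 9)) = 13 / 8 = 1.62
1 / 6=0.17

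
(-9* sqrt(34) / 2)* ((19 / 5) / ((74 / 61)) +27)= -790.65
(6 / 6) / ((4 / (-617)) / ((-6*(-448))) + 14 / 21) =414624 / 276415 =1.50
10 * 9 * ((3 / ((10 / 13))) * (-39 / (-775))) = 13689 / 775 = 17.66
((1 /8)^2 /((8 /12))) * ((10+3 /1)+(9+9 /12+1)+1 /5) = 1437 /2560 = 0.56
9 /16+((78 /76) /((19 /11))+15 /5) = 24009 /5776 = 4.16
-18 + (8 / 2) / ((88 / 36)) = -180 / 11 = -16.36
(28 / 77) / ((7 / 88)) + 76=564 / 7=80.57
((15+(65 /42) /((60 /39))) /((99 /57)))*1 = 51091 /5544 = 9.22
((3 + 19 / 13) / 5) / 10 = 29 / 325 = 0.09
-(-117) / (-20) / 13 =-9 / 20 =-0.45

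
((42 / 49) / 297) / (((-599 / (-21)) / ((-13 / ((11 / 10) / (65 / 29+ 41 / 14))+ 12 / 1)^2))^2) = 288994953242791846082 / 14018552815827569933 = 20.62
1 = 1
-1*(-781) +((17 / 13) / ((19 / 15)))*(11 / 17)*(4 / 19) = 3665893 / 4693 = 781.14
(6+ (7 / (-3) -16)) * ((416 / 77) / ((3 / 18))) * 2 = -61568 / 77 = -799.58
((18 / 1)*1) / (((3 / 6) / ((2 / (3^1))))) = 24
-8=-8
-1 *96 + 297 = 201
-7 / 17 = -0.41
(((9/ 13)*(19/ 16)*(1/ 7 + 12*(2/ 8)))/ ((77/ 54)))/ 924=1539/ 784784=0.00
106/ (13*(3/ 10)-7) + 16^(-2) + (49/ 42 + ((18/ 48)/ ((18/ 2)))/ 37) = -29088815/ 880896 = -33.02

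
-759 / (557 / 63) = -47817 / 557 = -85.85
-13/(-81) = 13/81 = 0.16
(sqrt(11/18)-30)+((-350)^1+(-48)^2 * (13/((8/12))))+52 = sqrt(22)/6+44600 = 44600.78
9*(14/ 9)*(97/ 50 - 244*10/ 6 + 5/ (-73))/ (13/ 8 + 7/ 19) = -4716187448/ 1658925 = -2842.92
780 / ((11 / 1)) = 780 / 11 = 70.91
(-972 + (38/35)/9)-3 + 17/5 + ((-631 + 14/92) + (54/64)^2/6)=-23773185769/14837760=-1602.21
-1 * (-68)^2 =-4624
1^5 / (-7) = -1 / 7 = -0.14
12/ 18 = 2/ 3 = 0.67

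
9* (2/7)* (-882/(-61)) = 37.18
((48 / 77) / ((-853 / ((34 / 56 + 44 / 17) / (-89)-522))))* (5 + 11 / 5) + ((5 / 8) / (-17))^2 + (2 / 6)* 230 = 901568393874217 / 11352640326720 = 79.41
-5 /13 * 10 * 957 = -47850 /13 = -3680.77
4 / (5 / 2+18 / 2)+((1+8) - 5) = 100 / 23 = 4.35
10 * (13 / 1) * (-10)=-1300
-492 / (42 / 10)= -820 / 7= -117.14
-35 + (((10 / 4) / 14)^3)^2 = -35.00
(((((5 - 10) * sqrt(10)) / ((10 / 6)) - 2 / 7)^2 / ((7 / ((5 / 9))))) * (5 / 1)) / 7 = 100 * sqrt(10) / 1029 +110350 / 21609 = 5.41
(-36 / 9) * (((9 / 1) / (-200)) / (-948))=-3 / 15800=-0.00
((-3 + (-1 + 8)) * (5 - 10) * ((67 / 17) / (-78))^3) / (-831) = -1503815 / 484363718514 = -0.00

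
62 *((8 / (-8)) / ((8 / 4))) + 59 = 28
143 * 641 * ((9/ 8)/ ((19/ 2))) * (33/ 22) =2474901/ 152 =16282.24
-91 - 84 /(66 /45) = -148.27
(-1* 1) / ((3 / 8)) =-8 / 3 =-2.67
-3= -3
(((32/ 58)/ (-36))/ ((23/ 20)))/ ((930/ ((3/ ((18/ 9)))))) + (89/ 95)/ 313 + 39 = 215821982182/ 5533475355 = 39.00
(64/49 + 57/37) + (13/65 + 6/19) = 579132/172235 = 3.36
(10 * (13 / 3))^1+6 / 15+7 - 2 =731 / 15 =48.73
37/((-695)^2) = 37/483025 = 0.00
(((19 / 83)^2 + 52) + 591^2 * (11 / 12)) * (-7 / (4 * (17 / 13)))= -802998194999 / 1873808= -428538.14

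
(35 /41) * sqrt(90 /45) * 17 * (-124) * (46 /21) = -484840 * sqrt(2) /123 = -5574.53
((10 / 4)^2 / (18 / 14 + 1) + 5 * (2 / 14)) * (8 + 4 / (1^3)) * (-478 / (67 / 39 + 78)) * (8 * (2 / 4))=-43202835 / 43526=-992.58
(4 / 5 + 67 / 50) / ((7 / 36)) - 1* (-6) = 2976 / 175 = 17.01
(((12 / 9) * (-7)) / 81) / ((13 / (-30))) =280 / 1053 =0.27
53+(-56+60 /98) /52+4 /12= 199769 /3822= 52.27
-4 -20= -24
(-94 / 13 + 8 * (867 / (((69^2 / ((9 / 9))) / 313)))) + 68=10661258 / 20631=516.76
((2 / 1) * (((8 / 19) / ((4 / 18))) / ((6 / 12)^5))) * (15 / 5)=6912 / 19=363.79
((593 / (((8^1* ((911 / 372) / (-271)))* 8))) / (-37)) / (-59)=-14945379 / 31819408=-0.47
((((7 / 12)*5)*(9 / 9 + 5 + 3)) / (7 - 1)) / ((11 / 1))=35 / 88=0.40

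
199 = 199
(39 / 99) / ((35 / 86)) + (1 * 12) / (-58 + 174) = 35887 / 33495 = 1.07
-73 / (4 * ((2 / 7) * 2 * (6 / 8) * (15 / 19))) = -9709 / 180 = -53.94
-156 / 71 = -2.20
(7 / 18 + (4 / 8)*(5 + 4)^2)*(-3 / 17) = -368 / 51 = -7.22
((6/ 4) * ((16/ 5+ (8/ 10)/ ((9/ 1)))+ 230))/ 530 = 5249/ 7950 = 0.66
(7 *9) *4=252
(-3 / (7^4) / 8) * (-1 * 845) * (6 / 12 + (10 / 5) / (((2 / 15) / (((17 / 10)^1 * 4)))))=13.53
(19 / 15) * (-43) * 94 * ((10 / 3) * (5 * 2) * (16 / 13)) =-24575360 / 117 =-210045.81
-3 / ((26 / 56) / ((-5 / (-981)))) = -140 / 4251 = -0.03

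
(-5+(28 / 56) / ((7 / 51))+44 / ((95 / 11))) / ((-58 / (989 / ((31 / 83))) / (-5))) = 408054477 / 478268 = 853.19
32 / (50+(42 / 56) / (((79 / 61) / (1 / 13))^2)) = 135005312 / 210956963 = 0.64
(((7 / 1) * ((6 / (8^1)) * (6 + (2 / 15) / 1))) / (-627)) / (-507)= 161 / 1589445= 0.00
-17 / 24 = -0.71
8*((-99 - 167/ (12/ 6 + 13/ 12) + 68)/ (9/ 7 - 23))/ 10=22057/ 7030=3.14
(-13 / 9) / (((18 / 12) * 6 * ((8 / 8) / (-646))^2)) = -66976.64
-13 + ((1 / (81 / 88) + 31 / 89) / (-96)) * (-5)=-8945117 / 692064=-12.93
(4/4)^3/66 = 1/66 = 0.02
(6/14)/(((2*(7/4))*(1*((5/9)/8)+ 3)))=432/10829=0.04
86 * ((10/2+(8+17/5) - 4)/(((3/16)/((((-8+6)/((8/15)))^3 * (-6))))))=1799550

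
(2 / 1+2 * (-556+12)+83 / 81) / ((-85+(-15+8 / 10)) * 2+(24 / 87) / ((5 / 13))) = 12743035 / 2321784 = 5.49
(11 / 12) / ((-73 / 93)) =-341 / 292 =-1.17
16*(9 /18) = 8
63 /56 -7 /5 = -0.28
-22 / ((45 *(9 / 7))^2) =-1078 / 164025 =-0.01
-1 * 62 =-62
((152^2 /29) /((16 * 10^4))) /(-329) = -361 /23852500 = -0.00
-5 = -5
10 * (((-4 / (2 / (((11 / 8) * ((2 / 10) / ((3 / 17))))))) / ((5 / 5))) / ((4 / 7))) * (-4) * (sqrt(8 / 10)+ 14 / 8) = 1309 * sqrt(5) / 15+ 9163 / 24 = 576.93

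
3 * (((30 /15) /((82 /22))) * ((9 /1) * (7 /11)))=9.22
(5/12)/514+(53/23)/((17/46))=653893/104856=6.24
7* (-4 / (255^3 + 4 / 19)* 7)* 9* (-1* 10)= 0.00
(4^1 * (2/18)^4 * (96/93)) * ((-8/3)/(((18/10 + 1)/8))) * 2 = -40960/4271211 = -0.01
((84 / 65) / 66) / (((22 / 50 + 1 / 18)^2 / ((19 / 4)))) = 2693250 / 7111247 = 0.38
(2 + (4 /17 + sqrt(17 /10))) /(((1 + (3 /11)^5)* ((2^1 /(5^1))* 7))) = 161051* sqrt(170) /4516232 + 15299845 /19193986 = 1.26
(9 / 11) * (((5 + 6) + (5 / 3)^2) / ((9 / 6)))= 7.52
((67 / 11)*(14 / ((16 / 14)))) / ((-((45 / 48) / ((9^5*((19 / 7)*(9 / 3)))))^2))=-19627020638716.97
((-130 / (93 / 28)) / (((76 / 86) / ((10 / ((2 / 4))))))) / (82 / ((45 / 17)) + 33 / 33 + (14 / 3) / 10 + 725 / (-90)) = -9391200 / 258571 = -36.32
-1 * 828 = -828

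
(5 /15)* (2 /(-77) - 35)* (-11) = 899 /7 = 128.43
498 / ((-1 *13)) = -498 / 13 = -38.31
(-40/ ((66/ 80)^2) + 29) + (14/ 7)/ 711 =-2560859/ 86031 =-29.77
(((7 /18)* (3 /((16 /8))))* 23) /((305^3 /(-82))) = -6601 /170235750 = -0.00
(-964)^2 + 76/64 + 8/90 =669094039/720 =929297.28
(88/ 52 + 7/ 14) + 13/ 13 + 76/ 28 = 5.91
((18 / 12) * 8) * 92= 1104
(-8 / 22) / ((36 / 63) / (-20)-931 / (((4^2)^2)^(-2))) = 140 / 23490396171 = 0.00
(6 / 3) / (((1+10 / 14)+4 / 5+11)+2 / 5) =70 / 487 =0.14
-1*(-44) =44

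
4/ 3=1.33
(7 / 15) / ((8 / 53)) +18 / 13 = 6983 / 1560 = 4.48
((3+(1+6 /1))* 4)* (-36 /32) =-45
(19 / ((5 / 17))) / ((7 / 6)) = 1938 / 35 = 55.37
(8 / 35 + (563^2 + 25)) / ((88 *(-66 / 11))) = -168103 / 280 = -600.37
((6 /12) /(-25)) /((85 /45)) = -0.01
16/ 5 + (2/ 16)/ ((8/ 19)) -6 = -801/ 320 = -2.50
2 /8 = 1 /4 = 0.25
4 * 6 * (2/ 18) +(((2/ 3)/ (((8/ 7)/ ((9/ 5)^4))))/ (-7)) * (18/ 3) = -9683/ 3750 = -2.58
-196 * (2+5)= -1372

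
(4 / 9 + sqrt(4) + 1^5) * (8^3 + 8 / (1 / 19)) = 20584 / 9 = 2287.11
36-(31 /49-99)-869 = -35997 /49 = -734.63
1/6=0.17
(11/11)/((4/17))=17/4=4.25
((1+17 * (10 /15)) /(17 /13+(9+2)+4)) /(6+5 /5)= 481 /4452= 0.11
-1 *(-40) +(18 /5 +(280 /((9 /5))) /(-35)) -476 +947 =22957 /45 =510.16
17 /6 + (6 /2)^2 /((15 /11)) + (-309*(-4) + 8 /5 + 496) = 52291 /30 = 1743.03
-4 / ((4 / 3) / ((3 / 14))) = -9 / 14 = -0.64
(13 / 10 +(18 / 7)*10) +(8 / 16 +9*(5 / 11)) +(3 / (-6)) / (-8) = 195073 / 6160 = 31.67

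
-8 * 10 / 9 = -80 / 9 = -8.89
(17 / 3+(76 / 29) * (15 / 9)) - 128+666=15893 / 29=548.03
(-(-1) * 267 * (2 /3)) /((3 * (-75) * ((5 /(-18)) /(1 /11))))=356 /1375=0.26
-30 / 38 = -15 / 19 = -0.79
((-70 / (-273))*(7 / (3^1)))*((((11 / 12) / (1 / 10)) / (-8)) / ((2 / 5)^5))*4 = -6015625 / 22464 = -267.79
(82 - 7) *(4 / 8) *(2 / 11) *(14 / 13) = 1050 / 143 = 7.34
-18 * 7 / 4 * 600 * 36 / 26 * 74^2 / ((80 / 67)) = -1560208230 / 13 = -120016017.69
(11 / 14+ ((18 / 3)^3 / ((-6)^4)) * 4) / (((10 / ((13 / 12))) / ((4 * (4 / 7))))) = 793 / 2205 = 0.36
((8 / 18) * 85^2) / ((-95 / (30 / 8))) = -7225 / 57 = -126.75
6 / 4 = 3 / 2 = 1.50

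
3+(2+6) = 11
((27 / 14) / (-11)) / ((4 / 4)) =-27 / 154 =-0.18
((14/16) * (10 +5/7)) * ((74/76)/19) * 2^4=2775/361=7.69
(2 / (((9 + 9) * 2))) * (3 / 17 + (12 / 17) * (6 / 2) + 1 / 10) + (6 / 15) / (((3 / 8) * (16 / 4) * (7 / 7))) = 0.40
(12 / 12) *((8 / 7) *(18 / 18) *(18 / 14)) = 72 / 49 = 1.47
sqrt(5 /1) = sqrt(5) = 2.24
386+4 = 390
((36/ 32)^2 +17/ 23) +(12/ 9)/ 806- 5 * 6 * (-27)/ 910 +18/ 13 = 53332393/ 12457536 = 4.28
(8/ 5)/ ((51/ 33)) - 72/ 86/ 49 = 182356/ 179095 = 1.02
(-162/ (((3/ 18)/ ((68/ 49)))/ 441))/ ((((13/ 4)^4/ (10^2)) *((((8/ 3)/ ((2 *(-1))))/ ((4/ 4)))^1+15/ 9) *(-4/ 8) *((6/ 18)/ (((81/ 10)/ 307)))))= 2220317982720/ 8768227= 253223.14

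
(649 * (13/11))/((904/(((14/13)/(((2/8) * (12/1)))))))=413/1356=0.30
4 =4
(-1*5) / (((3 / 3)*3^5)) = -5 / 243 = -0.02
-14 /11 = -1.27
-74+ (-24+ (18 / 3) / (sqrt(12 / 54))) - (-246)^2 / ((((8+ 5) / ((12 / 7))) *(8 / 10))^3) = -356.30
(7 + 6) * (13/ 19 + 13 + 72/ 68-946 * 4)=-15827110/ 323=-49000.34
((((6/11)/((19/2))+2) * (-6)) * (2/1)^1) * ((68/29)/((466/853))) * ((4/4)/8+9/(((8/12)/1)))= -2038985610/1412213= -1443.82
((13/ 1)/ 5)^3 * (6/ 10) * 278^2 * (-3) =-1528136532/ 625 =-2445018.45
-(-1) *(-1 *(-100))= 100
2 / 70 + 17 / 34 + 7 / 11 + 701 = 540667 / 770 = 702.16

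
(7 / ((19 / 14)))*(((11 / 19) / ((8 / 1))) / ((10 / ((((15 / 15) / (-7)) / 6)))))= -77 / 86640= -0.00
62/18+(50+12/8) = 989/18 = 54.94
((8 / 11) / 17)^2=64 / 34969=0.00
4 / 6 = 2 / 3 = 0.67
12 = 12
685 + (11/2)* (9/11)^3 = 166499/242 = 688.01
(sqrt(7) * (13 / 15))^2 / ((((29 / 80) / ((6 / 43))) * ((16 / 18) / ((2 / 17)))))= 28392 / 105995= 0.27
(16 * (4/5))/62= 32/155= 0.21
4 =4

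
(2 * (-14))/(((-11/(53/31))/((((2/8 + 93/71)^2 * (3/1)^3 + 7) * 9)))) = 19577608785/6875924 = 2847.27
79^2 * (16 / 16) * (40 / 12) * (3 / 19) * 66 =216792.63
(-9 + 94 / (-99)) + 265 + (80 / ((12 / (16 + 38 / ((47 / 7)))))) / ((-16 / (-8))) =1522690 / 4653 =327.25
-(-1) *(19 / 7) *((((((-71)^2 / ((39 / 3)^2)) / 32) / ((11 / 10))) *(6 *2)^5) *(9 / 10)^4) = 610810650468 / 1626625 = 375507.97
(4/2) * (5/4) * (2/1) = 5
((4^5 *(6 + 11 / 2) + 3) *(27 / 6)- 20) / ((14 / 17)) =1801507 / 28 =64339.54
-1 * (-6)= 6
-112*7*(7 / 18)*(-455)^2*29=-16474221400 / 9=-1830469044.44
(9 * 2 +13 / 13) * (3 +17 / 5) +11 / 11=613 / 5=122.60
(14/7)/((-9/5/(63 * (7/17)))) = -490/17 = -28.82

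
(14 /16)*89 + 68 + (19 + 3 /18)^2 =36953 /72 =513.24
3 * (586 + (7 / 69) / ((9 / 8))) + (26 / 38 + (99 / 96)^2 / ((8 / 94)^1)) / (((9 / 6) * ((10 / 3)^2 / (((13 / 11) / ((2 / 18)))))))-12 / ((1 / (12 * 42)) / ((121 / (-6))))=43852869951317 / 354410496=123734.68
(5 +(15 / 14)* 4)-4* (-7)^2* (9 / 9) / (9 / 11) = -14507 / 63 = -230.27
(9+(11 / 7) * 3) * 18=1728 / 7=246.86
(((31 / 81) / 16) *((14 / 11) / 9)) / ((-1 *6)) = -0.00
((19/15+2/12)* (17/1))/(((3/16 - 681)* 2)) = -2924/163395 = -0.02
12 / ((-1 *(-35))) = 12 / 35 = 0.34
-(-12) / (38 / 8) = 48 / 19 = 2.53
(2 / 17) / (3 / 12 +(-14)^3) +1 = 186567 / 186575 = 1.00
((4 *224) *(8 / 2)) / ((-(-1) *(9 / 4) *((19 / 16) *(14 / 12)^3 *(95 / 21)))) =2359296 / 12635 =186.73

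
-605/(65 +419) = -5/4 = -1.25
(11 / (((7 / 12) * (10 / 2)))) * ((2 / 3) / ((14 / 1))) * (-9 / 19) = -396 / 4655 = -0.09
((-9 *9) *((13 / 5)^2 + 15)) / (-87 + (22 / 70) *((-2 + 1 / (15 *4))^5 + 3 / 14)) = 335788830720000 / 18399205918123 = 18.25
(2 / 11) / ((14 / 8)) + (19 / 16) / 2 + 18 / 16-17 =-37397 / 2464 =-15.18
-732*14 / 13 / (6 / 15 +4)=-25620 / 143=-179.16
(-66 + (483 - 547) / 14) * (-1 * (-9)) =-4446 / 7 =-635.14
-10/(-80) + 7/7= 9/8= 1.12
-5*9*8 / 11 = -360 / 11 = -32.73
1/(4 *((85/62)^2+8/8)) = 961/11069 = 0.09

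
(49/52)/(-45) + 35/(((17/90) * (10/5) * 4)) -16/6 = 407231/19890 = 20.47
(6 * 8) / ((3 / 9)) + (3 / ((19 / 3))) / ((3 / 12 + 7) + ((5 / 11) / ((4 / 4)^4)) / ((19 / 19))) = 309300 / 2147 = 144.06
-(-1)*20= 20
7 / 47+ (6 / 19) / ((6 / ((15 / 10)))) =407 / 1786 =0.23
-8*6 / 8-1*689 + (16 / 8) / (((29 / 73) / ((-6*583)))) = -530863 / 29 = -18305.62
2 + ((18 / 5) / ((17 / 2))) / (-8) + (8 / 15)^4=3490639 / 1721250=2.03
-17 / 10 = -1.70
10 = 10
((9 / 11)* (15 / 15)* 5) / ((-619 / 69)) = -3105 / 6809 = -0.46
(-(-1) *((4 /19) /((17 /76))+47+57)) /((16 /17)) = 223 /2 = 111.50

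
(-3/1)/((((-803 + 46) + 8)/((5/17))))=15/12733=0.00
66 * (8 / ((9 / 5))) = 880 / 3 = 293.33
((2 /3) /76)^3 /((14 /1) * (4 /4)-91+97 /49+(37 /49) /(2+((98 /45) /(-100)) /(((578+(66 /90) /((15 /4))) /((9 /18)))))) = -36425977 /4028227566252192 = -0.00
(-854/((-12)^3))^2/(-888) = -182329/662888448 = -0.00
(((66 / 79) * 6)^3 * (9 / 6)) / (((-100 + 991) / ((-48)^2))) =488.54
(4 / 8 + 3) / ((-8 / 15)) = -105 / 16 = -6.56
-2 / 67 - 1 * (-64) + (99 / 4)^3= 65284337 / 4288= 15224.89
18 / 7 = 2.57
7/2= 3.50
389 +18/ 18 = 390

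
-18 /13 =-1.38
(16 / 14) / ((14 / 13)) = 52 / 49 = 1.06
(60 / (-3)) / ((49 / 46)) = -18.78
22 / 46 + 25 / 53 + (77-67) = 13348 / 1219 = 10.95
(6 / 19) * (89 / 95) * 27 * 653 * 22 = 207128988 / 1805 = 114752.90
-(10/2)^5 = -3125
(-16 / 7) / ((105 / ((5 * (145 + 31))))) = -2816 / 147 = -19.16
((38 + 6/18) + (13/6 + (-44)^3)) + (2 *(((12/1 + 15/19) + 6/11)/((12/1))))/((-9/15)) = -53387297/627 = -85147.20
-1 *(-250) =250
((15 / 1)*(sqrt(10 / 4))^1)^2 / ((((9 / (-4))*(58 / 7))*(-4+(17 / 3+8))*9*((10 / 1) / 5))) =-875 / 5046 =-0.17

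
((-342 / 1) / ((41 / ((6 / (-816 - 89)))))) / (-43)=-2052 / 1595515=-0.00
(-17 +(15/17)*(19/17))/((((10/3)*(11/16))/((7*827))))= -642995808/15895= -40452.71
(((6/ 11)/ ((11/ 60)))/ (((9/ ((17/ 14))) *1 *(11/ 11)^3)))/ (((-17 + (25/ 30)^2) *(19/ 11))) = -12240/ 858781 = -0.01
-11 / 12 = -0.92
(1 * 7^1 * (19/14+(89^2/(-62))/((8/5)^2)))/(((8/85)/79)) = -9055036485/31744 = -285251.91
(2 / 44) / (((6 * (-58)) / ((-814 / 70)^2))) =-15059 / 852600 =-0.02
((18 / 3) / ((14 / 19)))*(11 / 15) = 209 / 35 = 5.97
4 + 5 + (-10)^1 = -1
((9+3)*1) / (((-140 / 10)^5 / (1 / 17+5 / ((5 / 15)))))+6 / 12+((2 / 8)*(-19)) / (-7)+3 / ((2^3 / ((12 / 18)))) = 408074 / 285719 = 1.43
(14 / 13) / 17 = 0.06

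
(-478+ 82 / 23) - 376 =-19560 / 23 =-850.43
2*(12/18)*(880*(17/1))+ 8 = 59864/3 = 19954.67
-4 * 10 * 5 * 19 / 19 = -200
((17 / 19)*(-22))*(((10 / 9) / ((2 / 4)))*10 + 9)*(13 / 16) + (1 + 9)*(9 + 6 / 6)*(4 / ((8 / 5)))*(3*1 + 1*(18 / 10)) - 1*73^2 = -6331583 / 1368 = -4628.35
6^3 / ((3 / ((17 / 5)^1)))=1224 / 5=244.80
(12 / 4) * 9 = 27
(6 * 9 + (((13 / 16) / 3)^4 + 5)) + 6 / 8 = 317206417 / 5308416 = 59.76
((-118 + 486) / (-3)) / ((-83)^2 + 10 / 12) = -736 / 41339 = -0.02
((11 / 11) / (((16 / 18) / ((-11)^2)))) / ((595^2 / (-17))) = -1089 / 166600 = -0.01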